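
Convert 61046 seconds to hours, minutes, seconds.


Hours: 61046 ÷ 3600 = 16 remainder 3446
Minutes: 3446 ÷ 60 = 57 remainder 26
Seconds: 26

16h 57m 26s


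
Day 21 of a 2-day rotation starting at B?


Shift B

Shifts: A, B
Start: B (index 1)
Day 21: (1 + 21 - 1) mod 2
= 21 mod 2
= 1
Index 1 → shift B


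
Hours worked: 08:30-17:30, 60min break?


Total time = (17×60+30) - (8×60+30)
= 1050 - 510 = 540 min
Minus break: 540 - 60 = 480 min
= 8h 0m

8h 0m (480 minutes)


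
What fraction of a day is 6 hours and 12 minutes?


Total minutes: 6×60 + 12 = 372
Day = 24×60 = 1440 minutes
Fraction = 372/1440 ≈ 0.2583
As a percentage: 372/1440 × 100 ≈ 25.83%

0.2583 (25.83%)


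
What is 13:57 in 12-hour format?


1:57 PM

Hour: 13
13 - 12 = 1 → PM


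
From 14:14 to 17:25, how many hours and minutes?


End time in minutes: 17×60 + 25 = 1045
Start time in minutes: 14×60 + 14 = 854
Difference = 1045 - 854 = 191 minutes
= 3 hours 11 minutes

3h 11m


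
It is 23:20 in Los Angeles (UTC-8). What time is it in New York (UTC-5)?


02:20 (next day)

Time difference = UTC-5 - UTC-8 = +3 hours
New hour = (23 + 3) mod 24
= 26 mod 24 = 2
Minutes unchanged → 02:20; 26 ≥ 24 → next day


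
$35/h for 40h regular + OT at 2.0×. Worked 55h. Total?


$2450.00

Regular: 40h × $35 = $1400.00
Overtime: 55 - 40 = 15h
OT pay: 15h × $35 × 2.0 = $1050.00
Total = $1400.00 + $1050.00 = $2450.00


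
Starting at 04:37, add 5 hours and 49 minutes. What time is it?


10:26

Start: 277 minutes from midnight
Add: 349 minutes
Total: 626 minutes
Hours: 626 ÷ 60 = 10 remainder 26


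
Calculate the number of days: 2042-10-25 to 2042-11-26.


From October 25, 2042 to November 26, 2042
Rest of October 2042: 31 - 25 = 6
Days into November 2042: 26
Total = 6 + 26 = 32 days

32 days


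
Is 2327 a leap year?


Rules: divisible by 4 AND (not by 100 OR by 400)
2327 ÷ 4 = 581 remainder 3 → not divisible by 4
Not divisible by 4 → not a leap year

No


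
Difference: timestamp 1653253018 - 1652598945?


654073 seconds (181.7 hours / 7.57 days)

Difference = 1653253018 - 1652598945 = 654073 seconds
In hours: 654073 / 3600 ≈ 181.7
In days: 654073 / 86400 ≈ 7.57


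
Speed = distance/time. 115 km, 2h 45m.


Distance: 115 km
Time: 2h 45m = 165 min = 165/60 = 11/4 hours
Speed = 115 ÷ (11/4) = 115 × 4 / 11 = 460/11 ≈ 41.8 km/h

41.8 km/h


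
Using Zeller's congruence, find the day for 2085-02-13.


Zeller's congruence:
q=13, m=14, k=84, j=20
h = (13 + ⌊13×15/5⌋ + 84 + ⌊84/4⌋ + ⌊20/4⌋ - 2×20) mod 7
= (13 + 39 + 84 + 21 + 5 - 40) mod 7
= 122 mod 7 = 3
h=3 → Tuesday

Tuesday


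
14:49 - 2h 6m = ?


12:43

Start: 889 minutes from midnight
Subtract: 126 minutes
Remaining: 889 - 126 = 763
Hours: 12, Minutes: 43


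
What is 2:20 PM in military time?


Input: 2:20 PM
PM: 2 + 12 = 14

14:20


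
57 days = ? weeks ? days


8 weeks 1 days

Weeks: 57 ÷ 7 = 8 remainder 1


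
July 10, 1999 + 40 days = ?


Start: July 10, 1999
Add 40 days
July 10 → August 1: 31 - 10 + 1 = 22 days (40 - 22 = 18 left)
August 1 + 18 = August 19, 1999

August 19, 1999


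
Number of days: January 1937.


31 days

Month: January (month 1)
January has 31 days


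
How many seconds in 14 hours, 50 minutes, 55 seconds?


53455 seconds

Hours: 14 × 3600 = 50400
Minutes: 50 × 60 = 3000
Seconds: 55
Total = 50400 + 3000 + 55 = 53455


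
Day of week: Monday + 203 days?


Monday

Start: Monday (index 0)
(0 + 203) mod 7
= 203 mod 7
= 0
Index 0 → Monday


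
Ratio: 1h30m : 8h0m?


Duration 1: 90 minutes
Duration 2: 480 minutes
Ratio = 90:480
GCD = 30
Simplified = 3:16
As a decimal: 3/16 ≈ 0.19

3:16 (0.19)


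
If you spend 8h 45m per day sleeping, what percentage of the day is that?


36.5%

Time: 525 minutes
Day: 1440 minutes
Percentage = (525/1440) × 100 ≈ 36.5%


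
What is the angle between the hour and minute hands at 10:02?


71.0°

Hour hand = 10×30 + 2×0.5 = 301.0°
Minute hand = 2×6 = 12°
Difference = |301.0 - 12| = 289.0°
Since > 180°: 360 - 289.0 = 71.0°


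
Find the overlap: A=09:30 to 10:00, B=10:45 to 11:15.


Meeting A: 570-600 (in minutes from midnight)
Meeting B: 645-675
Overlap start = max(570, 645) = 645
Overlap end = min(600, 675) = 600
Overlap = max(0, 600 - 645) = 0 min

0 minutes


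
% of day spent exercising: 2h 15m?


Time: 135 minutes
Day: 1440 minutes
Percentage = (135/1440) × 100 ≈ 9.4%

9.4%


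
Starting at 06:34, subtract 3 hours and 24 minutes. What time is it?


03:10

Start: 394 minutes from midnight
Subtract: 204 minutes
Remaining: 394 - 204 = 190
Hours: 3, Minutes: 10


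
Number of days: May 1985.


Month: May (month 5)
May has 31 days

31 days


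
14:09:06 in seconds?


50946 seconds

Hours: 14 × 3600 = 50400
Minutes: 9 × 60 = 540
Seconds: 6
Total = 50400 + 540 + 6 = 50946


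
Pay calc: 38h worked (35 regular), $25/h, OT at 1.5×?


Regular: 35h × $25 = $875.00
Overtime: 38 - 35 = 3h
OT pay: 3h × $25 × 1.5 = $112.50
Total = $875.00 + $112.50 = $987.50

$987.50


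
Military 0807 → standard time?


8:07 AM

Hour: 8
8 < 12 → AM


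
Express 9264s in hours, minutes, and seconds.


2h 34m 24s

Hours: 9264 ÷ 3600 = 2 remainder 2064
Minutes: 2064 ÷ 60 = 34 remainder 24
Seconds: 24


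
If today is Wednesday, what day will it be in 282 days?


Start: Wednesday (index 2)
(2 + 282) mod 7
= 284 mod 7
= 4
Index 4 → Friday

Friday


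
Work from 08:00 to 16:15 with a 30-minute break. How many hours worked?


7h 45m (465 minutes)

Total time = (16×60+15) - (8×60+0)
= 975 - 480 = 495 min
Minus break: 495 - 30 = 465 min
= 7h 45m


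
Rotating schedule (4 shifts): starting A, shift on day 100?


Shifts: A, B, C, D
Start: A (index 0)
Day 100: (0 + 100 - 1) mod 4
= 99 mod 4
= 3
Index 3 → shift D

Shift D


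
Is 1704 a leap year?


Yes

Rules: divisible by 4 AND (not by 100 OR by 400)
1704 ÷ 4 = 426 exactly → divisible by 4
1704 ÷ 100 = 17 remainder 4 → not divisible by 100
Divisible by 4 but not by 100 → leap year


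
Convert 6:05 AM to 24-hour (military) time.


06:05

Input: 6:05 AM
AM hour stays: 6


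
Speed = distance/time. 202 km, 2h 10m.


93.2 km/h

Distance: 202 km
Time: 2h 10m = 130 min = 130/60 = 13/6 hours
Speed = 202 ÷ (13/6) = 202 × 6 / 13 = 1212/13 ≈ 93.2 km/h


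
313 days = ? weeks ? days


Weeks: 313 ÷ 7 = 44 remainder 5

44 weeks 5 days


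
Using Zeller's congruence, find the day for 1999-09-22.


Zeller's congruence:
q=22, m=9, k=99, j=19
h = (22 + ⌊13×10/5⌋ + 99 + ⌊99/4⌋ + ⌊19/4⌋ - 2×19) mod 7
= (22 + 26 + 99 + 24 + 4 - 38) mod 7
= 137 mod 7 = 4
h=4 → Wednesday

Wednesday


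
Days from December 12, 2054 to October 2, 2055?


From December 12, 2054 to October 2, 2055
Rest of December 2054: 31 - 12 = 19
Full months: January 31, February 2055 28, March 31, April 30, May 31, June 30, July 31, August 31, September 30
Days into October 2055: 2
Total = 19 + 31 + 28 + 31 + 30 + 31 + 30 + 31 + 31 + 30 + 2 = 294 days

294 days


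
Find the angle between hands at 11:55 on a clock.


27.5°

Hour hand = 11×30 + 55×0.5 = 357.5°
Minute hand = 55×6 = 330°
Difference = |357.5 - 330| = 27.5°


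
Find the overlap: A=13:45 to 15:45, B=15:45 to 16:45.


0 minutes

Meeting A: 825-945 (in minutes from midnight)
Meeting B: 945-1005
Overlap start = max(825, 945) = 945
Overlap end = min(945, 1005) = 945
Overlap = max(0, 945 - 945) = 0 min


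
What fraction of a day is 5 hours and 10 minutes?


Total minutes: 5×60 + 10 = 310
Day = 24×60 = 1440 minutes
Fraction = 310/1440 ≈ 0.2153
As a percentage: 310/1440 × 100 ≈ 21.53%

0.2153 (21.53%)


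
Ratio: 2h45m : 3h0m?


11:12 (0.92)

Duration 1: 165 minutes
Duration 2: 180 minutes
Ratio = 165:180
GCD = 15
Simplified = 11:12
As a decimal: 11/12 ≈ 0.92


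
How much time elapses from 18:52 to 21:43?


End time in minutes: 21×60 + 43 = 1303
Start time in minutes: 18×60 + 52 = 1132
Difference = 1303 - 1132 = 171 minutes
= 2 hours 51 minutes

2h 51m


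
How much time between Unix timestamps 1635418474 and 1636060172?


Difference = 1636060172 - 1635418474 = 641698 seconds
In hours: 641698 / 3600 ≈ 178.2
In days: 641698 / 86400 ≈ 7.43

641698 seconds (178.2 hours / 7.43 days)


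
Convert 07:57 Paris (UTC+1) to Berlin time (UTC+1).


07:57

Time difference = UTC+1 - UTC+1 = +0 hours
New hour = (7 + 0) mod 24
= 7 mod 24 = 7
Minutes unchanged → 07:57


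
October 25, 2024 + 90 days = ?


January 23, 2025

Start: October 25, 2024
Add 90 days
October 25 → November 1: 31 - 25 + 1 = 7 days (90 - 7 = 83 left)
November 1 → December 1: 30 - 1 + 1 = 30 days (83 - 30 = 53 left)
December 1 → January 1: 31 - 1 + 1 = 31 days (53 - 31 = 22 left)
January 1 + 22 = January 23, 2025


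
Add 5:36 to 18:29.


Start: 1109 minutes from midnight
Add: 336 minutes
Total: 1445 minutes
Hours: 1445 ÷ 60 = 24 remainder 5
24 ≥ 24 → 24 - 24 = 0 (next day)

00:05 (next day)


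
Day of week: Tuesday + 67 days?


Saturday

Start: Tuesday (index 1)
(1 + 67) mod 7
= 68 mod 7
= 5
Index 5 → Saturday


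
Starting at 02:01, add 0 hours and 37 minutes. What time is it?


02:38

Start: 121 minutes from midnight
Add: 37 minutes
Total: 158 minutes
Hours: 158 ÷ 60 = 2 remainder 38


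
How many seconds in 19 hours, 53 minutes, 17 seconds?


71597 seconds

Hours: 19 × 3600 = 68400
Minutes: 53 × 60 = 3180
Seconds: 17
Total = 68400 + 3180 + 17 = 71597


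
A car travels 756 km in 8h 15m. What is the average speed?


Distance: 756 km
Time: 8h 15m = 495 min = 495/60 = 33/4 hours
Speed = 756 ÷ (33/4) = 756 × 4 / 33 = 3024/33 ≈ 91.6 km/h

91.6 km/h


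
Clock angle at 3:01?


Hour hand = 3×30 + 1×0.5 = 90.5°
Minute hand = 1×6 = 6°
Difference = |90.5 - 6| = 84.5°

84.5°


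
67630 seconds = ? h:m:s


18h 47m 10s

Hours: 67630 ÷ 3600 = 18 remainder 2830
Minutes: 2830 ÷ 60 = 47 remainder 10
Seconds: 10


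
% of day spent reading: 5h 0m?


20.8%

Time: 300 minutes
Day: 1440 minutes
Percentage = (300/1440) × 100 ≈ 20.8%


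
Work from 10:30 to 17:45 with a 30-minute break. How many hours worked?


Total time = (17×60+45) - (10×60+30)
= 1065 - 630 = 435 min
Minus break: 435 - 30 = 405 min
= 6h 45m

6h 45m (405 minutes)


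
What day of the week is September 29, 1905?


Friday

Zeller's congruence:
q=29, m=9, k=5, j=19
h = (29 + ⌊13×10/5⌋ + 5 + ⌊5/4⌋ + ⌊19/4⌋ - 2×19) mod 7
= (29 + 26 + 5 + 1 + 4 - 38) mod 7
= 27 mod 7 = 6
h=6 → Friday


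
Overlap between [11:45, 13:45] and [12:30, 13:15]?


Meeting A: 705-825 (in minutes from midnight)
Meeting B: 750-795
Overlap start = max(705, 750) = 750
Overlap end = min(825, 795) = 795
Overlap = max(0, 795 - 750) = 45 min

45 minutes


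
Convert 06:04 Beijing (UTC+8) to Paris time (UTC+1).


Time difference = UTC+1 - UTC+8 = -7 hours
New hour = (6 -7) mod 24
= -1 mod 24 = 23
Minutes unchanged → 23:04; -1 < 0 → previous day

23:04 (previous day)


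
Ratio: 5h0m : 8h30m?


Duration 1: 300 minutes
Duration 2: 510 minutes
Ratio = 300:510
GCD = 30
Simplified = 10:17
As a decimal: 10/17 ≈ 0.59

10:17 (0.59)


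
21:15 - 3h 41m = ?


Start: 1275 minutes from midnight
Subtract: 221 minutes
Remaining: 1275 - 221 = 1054
Hours: 17, Minutes: 34

17:34


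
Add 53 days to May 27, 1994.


July 19, 1994

Start: May 27, 1994
Add 53 days
May 27 → June 1: 31 - 27 + 1 = 5 days (53 - 5 = 48 left)
June 1 → July 1: 30 - 1 + 1 = 30 days (48 - 30 = 18 left)
July 1 + 18 = July 19, 1994


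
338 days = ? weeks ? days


Weeks: 338 ÷ 7 = 48 remainder 2

48 weeks 2 days


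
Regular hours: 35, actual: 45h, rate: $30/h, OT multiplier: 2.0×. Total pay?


$1650.00

Regular: 35h × $30 = $1050.00
Overtime: 45 - 35 = 10h
OT pay: 10h × $30 × 2.0 = $600.00
Total = $1050.00 + $600.00 = $1650.00


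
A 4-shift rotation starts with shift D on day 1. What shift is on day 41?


Shift D

Shifts: A, B, C, D
Start: D (index 3)
Day 41: (3 + 41 - 1) mod 4
= 43 mod 4
= 3
Index 3 → shift D


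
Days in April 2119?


30 days

Month: April (month 4)
April has 30 days


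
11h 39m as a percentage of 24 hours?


0.4854 (48.54%)

Total minutes: 11×60 + 39 = 699
Day = 24×60 = 1440 minutes
Fraction = 699/1440 ≈ 0.4854
As a percentage: 699/1440 × 100 ≈ 48.54%


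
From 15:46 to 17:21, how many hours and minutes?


End time in minutes: 17×60 + 21 = 1041
Start time in minutes: 15×60 + 46 = 946
Difference = 1041 - 946 = 95 minutes
= 1 hours 35 minutes

1h 35m


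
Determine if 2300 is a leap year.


Rules: divisible by 4 AND (not by 100 OR by 400)
2300 ÷ 4 = 575 exactly → divisible by 4
2300 ÷ 100 = 23 exactly → divisible by 100
2300 ÷ 400 = 5 remainder 300 → not divisible by 400
Divisible by 100 but not by 400 → not a leap year

No


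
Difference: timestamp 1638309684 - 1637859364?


450320 seconds (125.1 hours / 5.21 days)

Difference = 1638309684 - 1637859364 = 450320 seconds
In hours: 450320 / 3600 ≈ 125.1
In days: 450320 / 86400 ≈ 5.21


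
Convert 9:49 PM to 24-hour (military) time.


Input: 9:49 PM
PM: 9 + 12 = 21

21:49


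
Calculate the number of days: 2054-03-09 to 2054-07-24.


From March 9, 2054 to July 24, 2054
Rest of March 2054: 31 - 9 = 22
Full months: April 30, May 31, June 30
Days into July 2054: 24
Total = 22 + 30 + 31 + 30 + 24 = 137 days

137 days


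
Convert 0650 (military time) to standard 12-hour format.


Hour: 6
6 < 12 → AM

6:50 AM


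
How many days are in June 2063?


Month: June (month 6)
June has 30 days

30 days


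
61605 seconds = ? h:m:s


Hours: 61605 ÷ 3600 = 17 remainder 405
Minutes: 405 ÷ 60 = 6 remainder 45
Seconds: 45

17h 6m 45s


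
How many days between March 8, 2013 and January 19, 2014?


317 days

From March 8, 2013 to January 19, 2014
Rest of March 2013: 31 - 8 = 23
Full months: April 30, May 31, June 30, July 31, August 31, September 30, October 31, November 30, December 31
Days into January 2014: 19
Total = 23 + 30 + 31 + 30 + 31 + 31 + 30 + 31 + 30 + 31 + 19 = 317 days


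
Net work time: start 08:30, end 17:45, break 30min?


Total time = (17×60+45) - (8×60+30)
= 1065 - 510 = 555 min
Minus break: 555 - 30 = 525 min
= 8h 45m

8h 45m (525 minutes)


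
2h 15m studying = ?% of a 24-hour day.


9.4%

Time: 135 minutes
Day: 1440 minutes
Percentage = (135/1440) × 100 ≈ 9.4%


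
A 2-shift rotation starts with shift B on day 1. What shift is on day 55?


Shift B

Shifts: A, B
Start: B (index 1)
Day 55: (1 + 55 - 1) mod 2
= 55 mod 2
= 1
Index 1 → shift B


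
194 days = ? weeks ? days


Weeks: 194 ÷ 7 = 27 remainder 5

27 weeks 5 days


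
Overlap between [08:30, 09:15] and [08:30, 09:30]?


Meeting A: 510-555 (in minutes from midnight)
Meeting B: 510-570
Overlap start = max(510, 510) = 510
Overlap end = min(555, 570) = 555
Overlap = max(0, 555 - 510) = 45 min

45 minutes


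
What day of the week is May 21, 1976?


Zeller's congruence:
q=21, m=5, k=76, j=19
h = (21 + ⌊13×6/5⌋ + 76 + ⌊76/4⌋ + ⌊19/4⌋ - 2×19) mod 7
= (21 + 15 + 76 + 19 + 4 - 38) mod 7
= 97 mod 7 = 6
h=6 → Friday

Friday


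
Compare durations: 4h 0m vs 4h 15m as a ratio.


Duration 1: 240 minutes
Duration 2: 255 minutes
Ratio = 240:255
GCD = 15
Simplified = 16:17
As a decimal: 16/17 ≈ 0.94

16:17 (0.94)


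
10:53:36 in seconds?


39216 seconds

Hours: 10 × 3600 = 36000
Minutes: 53 × 60 = 3180
Seconds: 36
Total = 36000 + 3180 + 36 = 39216


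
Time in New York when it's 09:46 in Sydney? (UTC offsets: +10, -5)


18:46 (previous day)

Time difference = UTC-5 - UTC+10 = -15 hours
New hour = (9 -15) mod 24
= -6 mod 24 = 18
Minutes unchanged → 18:46; -6 < 0 → previous day


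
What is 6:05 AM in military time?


Input: 6:05 AM
AM hour stays: 6

06:05


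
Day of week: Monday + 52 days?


Start: Monday (index 0)
(0 + 52) mod 7
= 52 mod 7
= 3
Index 3 → Thursday

Thursday


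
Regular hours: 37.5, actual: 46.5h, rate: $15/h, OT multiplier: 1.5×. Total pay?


$765.00

Regular: 37.5h × $15 = $562.50
Overtime: 46.5 - 37.5 = 9.0h
OT pay: 9.0h × $15 × 1.5 = $202.50
Total = $562.50 + $202.50 = $765.00


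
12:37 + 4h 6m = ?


Start: 757 minutes from midnight
Add: 246 minutes
Total: 1003 minutes
Hours: 1003 ÷ 60 = 16 remainder 43

16:43


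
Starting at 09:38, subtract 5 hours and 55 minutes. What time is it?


Start: 578 minutes from midnight
Subtract: 355 minutes
Remaining: 578 - 355 = 223
Hours: 3, Minutes: 43

03:43


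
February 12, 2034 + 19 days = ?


Start: February 12, 2034
Add 19 days
February 12 → March 1: 28 - 12 + 1 = 17 days (19 - 17 = 2 left)
March 1 + 2 = March 3, 2034

March 3, 2034


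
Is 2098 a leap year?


Rules: divisible by 4 AND (not by 100 OR by 400)
2098 ÷ 4 = 524 remainder 2 → not divisible by 4
Not divisible by 4 → not a leap year

No


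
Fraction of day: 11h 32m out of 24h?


0.4806 (48.06%)

Total minutes: 11×60 + 32 = 692
Day = 24×60 = 1440 minutes
Fraction = 692/1440 ≈ 0.4806
As a percentage: 692/1440 × 100 ≈ 48.06%


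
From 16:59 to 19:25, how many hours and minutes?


2h 26m

End time in minutes: 19×60 + 25 = 1165
Start time in minutes: 16×60 + 59 = 1019
Difference = 1165 - 1019 = 146 minutes
= 2 hours 26 minutes


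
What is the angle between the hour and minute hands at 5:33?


Hour hand = 5×30 + 33×0.5 = 166.5°
Minute hand = 33×6 = 198°
Difference = |166.5 - 198| = 31.5°

31.5°


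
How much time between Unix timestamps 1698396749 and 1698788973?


Difference = 1698788973 - 1698396749 = 392224 seconds
In hours: 392224 / 3600 ≈ 109.0
In days: 392224 / 86400 ≈ 4.54

392224 seconds (109.0 hours / 4.54 days)


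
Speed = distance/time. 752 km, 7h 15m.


Distance: 752 km
Time: 7h 15m = 435 min = 435/60 = 29/4 hours
Speed = 752 ÷ (29/4) = 752 × 4 / 29 = 3008/29 ≈ 103.7 km/h

103.7 km/h


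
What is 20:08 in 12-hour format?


8:08 PM

Hour: 20
20 - 12 = 8 → PM


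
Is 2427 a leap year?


No

Rules: divisible by 4 AND (not by 100 OR by 400)
2427 ÷ 4 = 606 remainder 3 → not divisible by 4
Not divisible by 4 → not a leap year


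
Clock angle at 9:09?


139.5°

Hour hand = 9×30 + 9×0.5 = 274.5°
Minute hand = 9×6 = 54°
Difference = |274.5 - 54| = 220.5°
Since > 180°: 360 - 220.5 = 139.5°


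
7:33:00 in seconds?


Hours: 7 × 3600 = 25200
Minutes: 33 × 60 = 1980
Seconds: 0
Total = 25200 + 1980 + 0 = 27180

27180 seconds


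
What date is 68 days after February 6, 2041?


April 15, 2041

Start: February 6, 2041
Add 68 days
February 6 → March 1: 28 - 6 + 1 = 23 days (68 - 23 = 45 left)
March 1 → April 1: 31 - 1 + 1 = 31 days (45 - 31 = 14 left)
April 1 + 14 = April 15, 2041


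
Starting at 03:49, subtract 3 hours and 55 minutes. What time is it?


23:54

Start: 229 minutes from midnight
Subtract: 235 minutes
Remaining: 229 - 235 = -6
Negative → add 24×60 = 1434
Hours: 23, Minutes: 54


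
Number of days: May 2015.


31 days

Month: May (month 5)
May has 31 days


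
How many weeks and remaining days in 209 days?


Weeks: 209 ÷ 7 = 29 remainder 6

29 weeks 6 days


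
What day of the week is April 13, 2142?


Friday

Zeller's congruence:
q=13, m=4, k=42, j=21
h = (13 + ⌊13×5/5⌋ + 42 + ⌊42/4⌋ + ⌊21/4⌋ - 2×21) mod 7
= (13 + 13 + 42 + 10 + 5 - 42) mod 7
= 41 mod 7 = 6
h=6 → Friday


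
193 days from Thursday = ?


Start: Thursday (index 3)
(3 + 193) mod 7
= 196 mod 7
= 0
Index 0 → Monday

Monday


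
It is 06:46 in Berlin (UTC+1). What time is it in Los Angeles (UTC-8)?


21:46 (previous day)

Time difference = UTC-8 - UTC+1 = -9 hours
New hour = (6 -9) mod 24
= -3 mod 24 = 21
Minutes unchanged → 21:46; -3 < 0 → previous day


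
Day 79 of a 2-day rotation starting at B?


Shifts: A, B
Start: B (index 1)
Day 79: (1 + 79 - 1) mod 2
= 79 mod 2
= 1
Index 1 → shift B

Shift B


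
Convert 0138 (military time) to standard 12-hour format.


1:38 AM

Hour: 1
1 < 12 → AM


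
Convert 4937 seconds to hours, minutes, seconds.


Hours: 4937 ÷ 3600 = 1 remainder 1337
Minutes: 1337 ÷ 60 = 22 remainder 17
Seconds: 17

1h 22m 17s


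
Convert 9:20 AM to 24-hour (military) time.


Input: 9:20 AM
AM hour stays: 9

09:20


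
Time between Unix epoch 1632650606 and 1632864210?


213604 seconds (59.3 hours / 2.47 days)

Difference = 1632864210 - 1632650606 = 213604 seconds
In hours: 213604 / 3600 ≈ 59.3
In days: 213604 / 86400 ≈ 2.47


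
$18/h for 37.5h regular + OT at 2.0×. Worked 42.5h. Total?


$855.00

Regular: 37.5h × $18 = $675.00
Overtime: 42.5 - 37.5 = 5.0h
OT pay: 5.0h × $18 × 2.0 = $180.00
Total = $675.00 + $180.00 = $855.00


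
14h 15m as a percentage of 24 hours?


0.5938 (59.38%)

Total minutes: 14×60 + 15 = 855
Day = 24×60 = 1440 minutes
Fraction = 855/1440 ≈ 0.5938
As a percentage: 855/1440 × 100 ≈ 59.38%


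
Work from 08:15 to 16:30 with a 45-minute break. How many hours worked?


7h 30m (450 minutes)

Total time = (16×60+30) - (8×60+15)
= 990 - 495 = 495 min
Minus break: 495 - 45 = 450 min
= 7h 30m


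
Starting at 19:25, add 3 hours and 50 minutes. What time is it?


23:15

Start: 1165 minutes from midnight
Add: 230 minutes
Total: 1395 minutes
Hours: 1395 ÷ 60 = 23 remainder 15


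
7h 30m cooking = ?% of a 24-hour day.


Time: 450 minutes
Day: 1440 minutes
Percentage = (450/1440) × 100 ≈ 31.3%

31.3%


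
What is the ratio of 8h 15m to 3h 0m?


11:4 (2.75)

Duration 1: 495 minutes
Duration 2: 180 minutes
Ratio = 495:180
GCD = 45
Simplified = 11:4
As a decimal: 11/4 = 2.75


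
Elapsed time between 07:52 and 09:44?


1h 52m

End time in minutes: 9×60 + 44 = 584
Start time in minutes: 7×60 + 52 = 472
Difference = 584 - 472 = 112 minutes
= 1 hours 52 minutes


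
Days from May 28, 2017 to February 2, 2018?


250 days

From May 28, 2017 to February 2, 2018
Rest of May 2017: 31 - 28 = 3
Full months: June 30, July 31, August 31, September 30, October 31, November 30, December 31, January 31
Days into February 2018: 2
Total = 3 + 30 + 31 + 31 + 30 + 31 + 30 + 31 + 31 + 2 = 250 days


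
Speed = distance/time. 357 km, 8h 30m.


42.0 km/h

Distance: 357 km
Time: 8h 30m = 510 min = 510/60 = 17/2 hours
Speed = 357 ÷ (17/2) = 357 × 2 / 17 = 714/17 = 42.0 km/h


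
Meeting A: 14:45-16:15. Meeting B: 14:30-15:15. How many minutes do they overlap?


Meeting A: 885-975 (in minutes from midnight)
Meeting B: 870-915
Overlap start = max(885, 870) = 885
Overlap end = min(975, 915) = 915
Overlap = max(0, 915 - 885) = 30 min

30 minutes


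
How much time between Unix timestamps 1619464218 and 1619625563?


Difference = 1619625563 - 1619464218 = 161345 seconds
In hours: 161345 / 3600 ≈ 44.8
In days: 161345 / 86400 ≈ 1.87

161345 seconds (44.8 hours / 1.87 days)


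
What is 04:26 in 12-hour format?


Hour: 4
4 < 12 → AM

4:26 AM


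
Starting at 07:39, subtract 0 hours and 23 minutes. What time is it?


Start: 459 minutes from midnight
Subtract: 23 minutes
Remaining: 459 - 23 = 436
Hours: 7, Minutes: 16

07:16


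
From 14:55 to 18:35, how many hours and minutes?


3h 40m

End time in minutes: 18×60 + 35 = 1115
Start time in minutes: 14×60 + 55 = 895
Difference = 1115 - 895 = 220 minutes
= 3 hours 40 minutes


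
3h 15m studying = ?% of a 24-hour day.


Time: 195 minutes
Day: 1440 minutes
Percentage = (195/1440) × 100 ≈ 13.5%

13.5%


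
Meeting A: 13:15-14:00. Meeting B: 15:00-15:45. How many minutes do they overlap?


0 minutes

Meeting A: 795-840 (in minutes from midnight)
Meeting B: 900-945
Overlap start = max(795, 900) = 900
Overlap end = min(840, 945) = 840
Overlap = max(0, 840 - 900) = 0 min


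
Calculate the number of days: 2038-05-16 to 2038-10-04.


141 days

From May 16, 2038 to October 4, 2038
Rest of May 2038: 31 - 16 = 15
Full months: June 30, July 31, August 31, September 30
Days into October 2038: 4
Total = 15 + 30 + 31 + 31 + 30 + 4 = 141 days


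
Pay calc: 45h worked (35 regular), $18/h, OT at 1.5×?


Regular: 35h × $18 = $630.00
Overtime: 45 - 35 = 10h
OT pay: 10h × $18 × 1.5 = $270.00
Total = $630.00 + $270.00 = $900.00

$900.00


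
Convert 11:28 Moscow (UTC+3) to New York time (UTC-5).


Time difference = UTC-5 - UTC+3 = -8 hours
New hour = (11 -8) mod 24
= 3 mod 24 = 3
Minutes unchanged → 03:28

03:28


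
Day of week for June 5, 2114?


Tuesday

Zeller's congruence:
q=5, m=6, k=14, j=21
h = (5 + ⌊13×7/5⌋ + 14 + ⌊14/4⌋ + ⌊21/4⌋ - 2×21) mod 7
= (5 + 18 + 14 + 3 + 5 - 42) mod 7
= 3 mod 7 = 3
h=3 → Tuesday


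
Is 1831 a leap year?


No

Rules: divisible by 4 AND (not by 100 OR by 400)
1831 ÷ 4 = 457 remainder 3 → not divisible by 4
Not divisible by 4 → not a leap year


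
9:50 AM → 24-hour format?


Input: 9:50 AM
AM hour stays: 9

09:50


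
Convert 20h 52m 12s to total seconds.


Hours: 20 × 3600 = 72000
Minutes: 52 × 60 = 3120
Seconds: 12
Total = 72000 + 3120 + 12 = 75132

75132 seconds


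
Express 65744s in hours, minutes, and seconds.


18h 15m 44s

Hours: 65744 ÷ 3600 = 18 remainder 944
Minutes: 944 ÷ 60 = 15 remainder 44
Seconds: 44


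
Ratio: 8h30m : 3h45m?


Duration 1: 510 minutes
Duration 2: 225 minutes
Ratio = 510:225
GCD = 15
Simplified = 34:15
As a decimal: 34/15 ≈ 2.27

34:15 (2.27)


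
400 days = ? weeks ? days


Weeks: 400 ÷ 7 = 57 remainder 1

57 weeks 1 days


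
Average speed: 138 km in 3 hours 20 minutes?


Distance: 138 km
Time: 3h 20m = 200 min = 200/60 = 10/3 hours
Speed = 138 ÷ (10/3) = 138 × 3 / 10 = 414/10 = 41.4 km/h

41.4 km/h


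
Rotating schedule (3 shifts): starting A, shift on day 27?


Shifts: A, B, C
Start: A (index 0)
Day 27: (0 + 27 - 1) mod 3
= 26 mod 3
= 2
Index 2 → shift C

Shift C


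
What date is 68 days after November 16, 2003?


Start: November 16, 2003
Add 68 days
November 16 → December 1: 30 - 16 + 1 = 15 days (68 - 15 = 53 left)
December 1 → January 1: 31 - 1 + 1 = 31 days (53 - 31 = 22 left)
January 1 + 22 = January 23, 2004

January 23, 2004


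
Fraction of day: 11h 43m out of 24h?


0.4882 (48.82%)

Total minutes: 11×60 + 43 = 703
Day = 24×60 = 1440 minutes
Fraction = 703/1440 ≈ 0.4882
As a percentage: 703/1440 × 100 ≈ 48.82%


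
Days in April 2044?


Month: April (month 4)
April has 30 days

30 days


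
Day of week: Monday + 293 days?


Start: Monday (index 0)
(0 + 293) mod 7
= 293 mod 7
= 6
Index 6 → Sunday

Sunday


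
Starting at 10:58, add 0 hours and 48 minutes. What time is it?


11:46

Start: 658 minutes from midnight
Add: 48 minutes
Total: 706 minutes
Hours: 706 ÷ 60 = 11 remainder 46


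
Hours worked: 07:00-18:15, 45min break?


10h 30m (630 minutes)

Total time = (18×60+15) - (7×60+0)
= 1095 - 420 = 675 min
Minus break: 675 - 45 = 630 min
= 10h 30m


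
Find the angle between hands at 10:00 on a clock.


Hour hand = 10×30 + 0×0.5 = 300.0°
Minute hand = 0×6 = 0°
Difference = |300.0 - 0| = 300.0°
Since > 180°: 360 - 300.0 = 60.0°

60.0°


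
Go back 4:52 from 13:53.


Start: 833 minutes from midnight
Subtract: 292 minutes
Remaining: 833 - 292 = 541
Hours: 9, Minutes: 1

09:01


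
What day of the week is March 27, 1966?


Zeller's congruence:
q=27, m=3, k=66, j=19
h = (27 + ⌊13×4/5⌋ + 66 + ⌊66/4⌋ + ⌊19/4⌋ - 2×19) mod 7
= (27 + 10 + 66 + 16 + 4 - 38) mod 7
= 85 mod 7 = 1
h=1 → Sunday

Sunday


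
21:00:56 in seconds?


Hours: 21 × 3600 = 75600
Minutes: 0 × 60 = 0
Seconds: 56
Total = 75600 + 0 + 56 = 75656

75656 seconds


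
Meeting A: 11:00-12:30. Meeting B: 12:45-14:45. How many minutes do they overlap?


0 minutes

Meeting A: 660-750 (in minutes from midnight)
Meeting B: 765-885
Overlap start = max(660, 765) = 765
Overlap end = min(750, 885) = 750
Overlap = max(0, 750 - 765) = 0 min


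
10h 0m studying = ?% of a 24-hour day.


41.7%

Time: 600 minutes
Day: 1440 minutes
Percentage = (600/1440) × 100 ≈ 41.7%


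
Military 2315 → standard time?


11:15 PM

Hour: 23
23 - 12 = 11 → PM


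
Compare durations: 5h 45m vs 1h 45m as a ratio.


23:7 (3.29)

Duration 1: 345 minutes
Duration 2: 105 minutes
Ratio = 345:105
GCD = 15
Simplified = 23:7
As a decimal: 23/7 ≈ 3.29


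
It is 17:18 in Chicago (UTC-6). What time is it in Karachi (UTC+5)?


04:18 (next day)

Time difference = UTC+5 - UTC-6 = +11 hours
New hour = (17 + 11) mod 24
= 28 mod 24 = 4
Minutes unchanged → 04:18; 28 ≥ 24 → next day


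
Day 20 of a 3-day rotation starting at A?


Shifts: A, B, C
Start: A (index 0)
Day 20: (0 + 20 - 1) mod 3
= 19 mod 3
= 1
Index 1 → shift B

Shift B


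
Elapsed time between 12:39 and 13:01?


0h 22m

End time in minutes: 13×60 + 1 = 781
Start time in minutes: 12×60 + 39 = 759
Difference = 781 - 759 = 22 minutes
= 0 hours 22 minutes


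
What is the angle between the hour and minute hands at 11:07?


Hour hand = 11×30 + 7×0.5 = 333.5°
Minute hand = 7×6 = 42°
Difference = |333.5 - 42| = 291.5°
Since > 180°: 360 - 291.5 = 68.5°

68.5°


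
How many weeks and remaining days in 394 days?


Weeks: 394 ÷ 7 = 56 remainder 2

56 weeks 2 days


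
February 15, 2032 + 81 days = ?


Start: February 15, 2032
Add 81 days
February 15 → March 1: 29 - 15 + 1 = 15 days (81 - 15 = 66 left)
March 1 → April 1: 31 - 1 + 1 = 31 days (66 - 31 = 35 left)
April 1 → May 1: 30 - 1 + 1 = 30 days (35 - 30 = 5 left)
May 1 + 5 = May 6, 2032

May 6, 2032


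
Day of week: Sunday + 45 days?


Start: Sunday (index 6)
(6 + 45) mod 7
= 51 mod 7
= 2
Index 2 → Wednesday

Wednesday


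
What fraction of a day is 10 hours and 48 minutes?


Total minutes: 10×60 + 48 = 648
Day = 24×60 = 1440 minutes
Fraction = 648/1440 = 0.4500
As a percentage: 648/1440 × 100 = 45.00%

0.4500 (45.00%)


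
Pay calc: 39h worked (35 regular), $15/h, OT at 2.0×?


Regular: 35h × $15 = $525.00
Overtime: 39 - 35 = 4h
OT pay: 4h × $15 × 2.0 = $120.00
Total = $525.00 + $120.00 = $645.00

$645.00


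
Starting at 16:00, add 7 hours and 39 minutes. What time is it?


Start: 960 minutes from midnight
Add: 459 minutes
Total: 1419 minutes
Hours: 1419 ÷ 60 = 23 remainder 39

23:39


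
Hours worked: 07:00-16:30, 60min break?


Total time = (16×60+30) - (7×60+0)
= 990 - 420 = 570 min
Minus break: 570 - 60 = 510 min
= 8h 30m

8h 30m (510 minutes)


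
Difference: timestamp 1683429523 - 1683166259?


263264 seconds (73.1 hours / 3.05 days)

Difference = 1683429523 - 1683166259 = 263264 seconds
In hours: 263264 / 3600 ≈ 73.1
In days: 263264 / 86400 ≈ 3.05


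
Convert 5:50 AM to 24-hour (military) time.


Input: 5:50 AM
AM hour stays: 5

05:50


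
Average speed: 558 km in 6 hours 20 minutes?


88.1 km/h

Distance: 558 km
Time: 6h 20m = 380 min = 380/60 = 19/3 hours
Speed = 558 ÷ (19/3) = 558 × 3 / 19 = 1674/19 ≈ 88.1 km/h


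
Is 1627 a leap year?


No

Rules: divisible by 4 AND (not by 100 OR by 400)
1627 ÷ 4 = 406 remainder 3 → not divisible by 4
Not divisible by 4 → not a leap year


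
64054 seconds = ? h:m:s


Hours: 64054 ÷ 3600 = 17 remainder 2854
Minutes: 2854 ÷ 60 = 47 remainder 34
Seconds: 34

17h 47m 34s


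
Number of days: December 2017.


Month: December (month 12)
December has 31 days

31 days


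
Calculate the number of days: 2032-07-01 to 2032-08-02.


From July 1, 2032 to August 2, 2032
Rest of July 2032: 31 - 1 = 30
Days into August 2032: 2
Total = 30 + 2 = 32 days

32 days


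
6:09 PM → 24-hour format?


18:09

Input: 6:09 PM
PM: 6 + 12 = 18


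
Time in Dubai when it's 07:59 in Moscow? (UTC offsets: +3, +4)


08:59

Time difference = UTC+4 - UTC+3 = +1 hours
New hour = (7 + 1) mod 24
= 8 mod 24 = 8
Minutes unchanged → 08:59


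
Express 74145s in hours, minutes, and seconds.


20h 35m 45s

Hours: 74145 ÷ 3600 = 20 remainder 2145
Minutes: 2145 ÷ 60 = 35 remainder 45
Seconds: 45


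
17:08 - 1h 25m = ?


15:43

Start: 1028 minutes from midnight
Subtract: 85 minutes
Remaining: 1028 - 85 = 943
Hours: 15, Minutes: 43


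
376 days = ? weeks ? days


53 weeks 5 days

Weeks: 376 ÷ 7 = 53 remainder 5


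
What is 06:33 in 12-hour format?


6:33 AM

Hour: 6
6 < 12 → AM


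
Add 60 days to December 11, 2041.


February 9, 2042

Start: December 11, 2041
Add 60 days
December 11 → January 1: 31 - 11 + 1 = 21 days (60 - 21 = 39 left)
January 1 → February 1: 31 - 1 + 1 = 31 days (39 - 31 = 8 left)
February 1 + 8 = February 9, 2042


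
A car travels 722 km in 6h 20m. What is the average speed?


114.0 km/h

Distance: 722 km
Time: 6h 20m = 380 min = 380/60 = 19/3 hours
Speed = 722 ÷ (19/3) = 722 × 3 / 19 = 2166/19 = 114.0 km/h


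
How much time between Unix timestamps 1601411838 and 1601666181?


Difference = 1601666181 - 1601411838 = 254343 seconds
In hours: 254343 / 3600 ≈ 70.7
In days: 254343 / 86400 ≈ 2.94

254343 seconds (70.7 hours / 2.94 days)


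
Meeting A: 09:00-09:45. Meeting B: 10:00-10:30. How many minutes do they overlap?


0 minutes

Meeting A: 540-585 (in minutes from midnight)
Meeting B: 600-630
Overlap start = max(540, 600) = 600
Overlap end = min(585, 630) = 585
Overlap = max(0, 585 - 600) = 0 min


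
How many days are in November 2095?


30 days

Month: November (month 11)
November has 30 days


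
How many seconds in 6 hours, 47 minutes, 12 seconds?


Hours: 6 × 3600 = 21600
Minutes: 47 × 60 = 2820
Seconds: 12
Total = 21600 + 2820 + 12 = 24432

24432 seconds


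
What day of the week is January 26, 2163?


Zeller's congruence:
q=26, m=13, k=62, j=21
h = (26 + ⌊13×14/5⌋ + 62 + ⌊62/4⌋ + ⌊21/4⌋ - 2×21) mod 7
= (26 + 36 + 62 + 15 + 5 - 42) mod 7
= 102 mod 7 = 4
h=4 → Wednesday

Wednesday


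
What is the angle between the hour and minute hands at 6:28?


Hour hand = 6×30 + 28×0.5 = 194.0°
Minute hand = 28×6 = 168°
Difference = |194.0 - 168| = 26.0°

26.0°


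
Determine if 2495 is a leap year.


No

Rules: divisible by 4 AND (not by 100 OR by 400)
2495 ÷ 4 = 623 remainder 3 → not divisible by 4
Not divisible by 4 → not a leap year


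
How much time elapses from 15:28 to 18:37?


3h 9m

End time in minutes: 18×60 + 37 = 1117
Start time in minutes: 15×60 + 28 = 928
Difference = 1117 - 928 = 189 minutes
= 3 hours 9 minutes


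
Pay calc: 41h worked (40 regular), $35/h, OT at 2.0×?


Regular: 40h × $35 = $1400.00
Overtime: 41 - 40 = 1h
OT pay: 1h × $35 × 2.0 = $70.00
Total = $1400.00 + $70.00 = $1470.00

$1470.00


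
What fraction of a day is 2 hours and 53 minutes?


0.1201 (12.01%)

Total minutes: 2×60 + 53 = 173
Day = 24×60 = 1440 minutes
Fraction = 173/1440 ≈ 0.1201
As a percentage: 173/1440 × 100 ≈ 12.01%


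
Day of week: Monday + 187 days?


Saturday

Start: Monday (index 0)
(0 + 187) mod 7
= 187 mod 7
= 5
Index 5 → Saturday


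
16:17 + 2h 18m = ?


Start: 977 minutes from midnight
Add: 138 minutes
Total: 1115 minutes
Hours: 1115 ÷ 60 = 18 remainder 35

18:35


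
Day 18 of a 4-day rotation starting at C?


Shifts: A, B, C, D
Start: C (index 2)
Day 18: (2 + 18 - 1) mod 4
= 19 mod 4
= 3
Index 3 → shift D

Shift D


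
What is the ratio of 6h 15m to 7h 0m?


25:28 (0.89)

Duration 1: 375 minutes
Duration 2: 420 minutes
Ratio = 375:420
GCD = 15
Simplified = 25:28
As a decimal: 25/28 ≈ 0.89


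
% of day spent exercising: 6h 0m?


25.0%

Time: 360 minutes
Day: 1440 minutes
Percentage = (360/1440) × 100 = 25.0%


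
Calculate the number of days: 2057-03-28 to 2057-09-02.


From March 28, 2057 to September 2, 2057
Rest of March 2057: 31 - 28 = 3
Full months: April 30, May 31, June 30, July 31, August 31
Days into September 2057: 2
Total = 3 + 30 + 31 + 30 + 31 + 31 + 2 = 158 days

158 days


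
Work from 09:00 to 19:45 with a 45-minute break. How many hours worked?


10h 0m (600 minutes)

Total time = (19×60+45) - (9×60+0)
= 1185 - 540 = 645 min
Minus break: 645 - 45 = 600 min
= 10h 0m


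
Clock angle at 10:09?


Hour hand = 10×30 + 9×0.5 = 304.5°
Minute hand = 9×6 = 54°
Difference = |304.5 - 54| = 250.5°
Since > 180°: 360 - 250.5 = 109.5°

109.5°


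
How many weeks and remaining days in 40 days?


Weeks: 40 ÷ 7 = 5 remainder 5

5 weeks 5 days


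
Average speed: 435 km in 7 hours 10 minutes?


Distance: 435 km
Time: 7h 10m = 430 min = 430/60 = 43/6 hours
Speed = 435 ÷ (43/6) = 435 × 6 / 43 = 2610/43 ≈ 60.7 km/h

60.7 km/h


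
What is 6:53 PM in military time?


18:53

Input: 6:53 PM
PM: 6 + 12 = 18


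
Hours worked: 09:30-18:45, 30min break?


8h 45m (525 minutes)

Total time = (18×60+45) - (9×60+30)
= 1125 - 570 = 555 min
Minus break: 555 - 30 = 525 min
= 8h 45m


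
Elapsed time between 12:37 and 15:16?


End time in minutes: 15×60 + 16 = 916
Start time in minutes: 12×60 + 37 = 757
Difference = 916 - 757 = 159 minutes
= 2 hours 39 minutes

2h 39m


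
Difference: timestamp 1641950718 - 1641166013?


Difference = 1641950718 - 1641166013 = 784705 seconds
In hours: 784705 / 3600 ≈ 218.0
In days: 784705 / 86400 ≈ 9.08

784705 seconds (218.0 hours / 9.08 days)


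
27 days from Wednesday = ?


Tuesday

Start: Wednesday (index 2)
(2 + 27) mod 7
= 29 mod 7
= 1
Index 1 → Tuesday


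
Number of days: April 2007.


Month: April (month 4)
April has 30 days

30 days


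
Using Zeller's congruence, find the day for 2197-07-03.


Zeller's congruence:
q=3, m=7, k=97, j=21
h = (3 + ⌊13×8/5⌋ + 97 + ⌊97/4⌋ + ⌊21/4⌋ - 2×21) mod 7
= (3 + 20 + 97 + 24 + 5 - 42) mod 7
= 107 mod 7 = 2
h=2 → Monday

Monday


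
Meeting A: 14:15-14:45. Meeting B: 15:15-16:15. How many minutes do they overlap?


0 minutes

Meeting A: 855-885 (in minutes from midnight)
Meeting B: 915-975
Overlap start = max(855, 915) = 915
Overlap end = min(885, 975) = 885
Overlap = max(0, 885 - 915) = 0 min


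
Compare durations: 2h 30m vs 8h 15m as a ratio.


Duration 1: 150 minutes
Duration 2: 495 minutes
Ratio = 150:495
GCD = 15
Simplified = 10:33
As a decimal: 10/33 ≈ 0.30

10:33 (0.30)


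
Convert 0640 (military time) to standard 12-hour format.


6:40 AM

Hour: 6
6 < 12 → AM


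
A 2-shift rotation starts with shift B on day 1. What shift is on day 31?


Shift B

Shifts: A, B
Start: B (index 1)
Day 31: (1 + 31 - 1) mod 2
= 31 mod 2
= 1
Index 1 → shift B


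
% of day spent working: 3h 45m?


15.6%

Time: 225 minutes
Day: 1440 minutes
Percentage = (225/1440) × 100 ≈ 15.6%


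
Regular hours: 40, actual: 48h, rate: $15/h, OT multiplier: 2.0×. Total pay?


Regular: 40h × $15 = $600.00
Overtime: 48 - 40 = 8h
OT pay: 8h × $15 × 2.0 = $240.00
Total = $600.00 + $240.00 = $840.00

$840.00


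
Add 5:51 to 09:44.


15:35

Start: 584 minutes from midnight
Add: 351 minutes
Total: 935 minutes
Hours: 935 ÷ 60 = 15 remainder 35


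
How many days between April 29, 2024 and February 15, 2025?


From April 29, 2024 to February 15, 2025
Rest of April 2024: 30 - 29 = 1
Full months: May 31, June 30, July 31, August 31, September 30, October 31, November 30, December 31, January 31
Days into February 2025: 15
Total = 1 + 31 + 30 + 31 + 31 + 30 + 31 + 30 + 31 + 31 + 15 = 292 days

292 days
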